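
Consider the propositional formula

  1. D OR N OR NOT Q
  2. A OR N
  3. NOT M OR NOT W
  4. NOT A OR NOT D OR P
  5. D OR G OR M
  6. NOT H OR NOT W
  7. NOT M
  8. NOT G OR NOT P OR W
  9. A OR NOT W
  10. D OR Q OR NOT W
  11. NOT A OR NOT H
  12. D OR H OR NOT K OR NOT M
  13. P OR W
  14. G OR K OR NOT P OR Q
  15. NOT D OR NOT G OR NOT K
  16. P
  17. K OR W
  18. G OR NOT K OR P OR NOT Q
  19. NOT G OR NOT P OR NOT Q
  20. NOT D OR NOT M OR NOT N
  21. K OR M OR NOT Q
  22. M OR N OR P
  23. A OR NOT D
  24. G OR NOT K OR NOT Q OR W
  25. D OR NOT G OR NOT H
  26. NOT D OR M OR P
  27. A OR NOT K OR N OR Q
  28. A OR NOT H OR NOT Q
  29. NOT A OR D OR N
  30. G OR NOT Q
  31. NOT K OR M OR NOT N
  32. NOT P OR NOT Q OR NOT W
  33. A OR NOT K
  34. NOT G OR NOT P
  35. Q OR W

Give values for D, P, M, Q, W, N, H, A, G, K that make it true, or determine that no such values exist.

Unit clause (NOT M) forces M = False.
Unit clause (P) forces P = True.
In (NOT G OR NOT P) only NOT G is left, so G = False.
In (D OR G OR M) only D is left, so D = True.
In (A OR NOT D) only A is left, so A = True.
In (G OR NOT Q) only NOT Q is left, so Q = False.
In (Q OR W) only W is left, so W = True.
In (NOT H OR NOT W) only NOT H is left, so H = False.
In (G OR K OR NOT P OR Q) only K is left, so K = True.
In (NOT K OR M OR NOT N) only NOT N is left, so N = False.
All clauses satisfied.

D = True, P = True, M = False, Q = False, W = True, N = False, H = False, A = True, G = False, K = True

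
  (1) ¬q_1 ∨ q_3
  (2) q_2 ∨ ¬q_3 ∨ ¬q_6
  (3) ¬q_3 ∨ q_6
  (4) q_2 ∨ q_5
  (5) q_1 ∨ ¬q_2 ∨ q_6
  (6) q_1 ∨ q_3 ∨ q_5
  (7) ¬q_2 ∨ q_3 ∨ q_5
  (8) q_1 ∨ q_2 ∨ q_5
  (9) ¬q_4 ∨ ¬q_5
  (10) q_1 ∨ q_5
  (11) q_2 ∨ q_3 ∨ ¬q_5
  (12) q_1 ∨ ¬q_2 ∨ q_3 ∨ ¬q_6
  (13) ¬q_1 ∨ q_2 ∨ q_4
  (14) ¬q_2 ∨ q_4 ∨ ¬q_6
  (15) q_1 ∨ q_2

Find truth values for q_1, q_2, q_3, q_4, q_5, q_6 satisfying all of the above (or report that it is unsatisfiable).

q_1=T; q_2=T; q_3=T; q_4=T; q_5=F; q_6=T

Try q_1 = False:
  (q_1 ∨ q_5) forces q_5 = True.
  (¬q_4 ∨ ¬q_5) forces q_4 = False.
  (q_1 ∨ q_2) forces q_2 = True.
  (q_1 ∨ ¬q_2 ∨ q_6) forces q_6 = True.
  clause (¬q_2 ∨ q_4 ∨ ¬q_6) is falsified — backtrack.
So q_1 = True.
  then (¬q_1 ∨ q_3) forces q_3 = True.
  then (¬q_3 ∨ q_6) forces q_6 = True.
  then (q_2 ∨ ¬q_3 ∨ ¬q_6) forces q_2 = True.
  then (¬q_2 ∨ q_4 ∨ ¬q_6) forces q_4 = True.
  then (¬q_4 ∨ ¬q_5) forces q_5 = False.
All clauses satisfied.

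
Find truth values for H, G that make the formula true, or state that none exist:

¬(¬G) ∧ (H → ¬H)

H = False, G = True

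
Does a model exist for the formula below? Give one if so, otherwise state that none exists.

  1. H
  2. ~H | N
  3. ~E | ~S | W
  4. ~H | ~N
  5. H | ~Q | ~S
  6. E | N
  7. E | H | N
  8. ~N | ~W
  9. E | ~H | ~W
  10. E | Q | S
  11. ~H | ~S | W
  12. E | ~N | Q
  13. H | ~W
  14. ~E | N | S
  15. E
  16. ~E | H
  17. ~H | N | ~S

No satisfying assignment exists.

Case H = True:
  (~H | N) forces N = True.
  Clause (~H | ~N) is falsified — contradiction.
Case H = False:
  Clause (H) is falsified — contradiction.
Both cases fail, so the formula is unsatisfiable.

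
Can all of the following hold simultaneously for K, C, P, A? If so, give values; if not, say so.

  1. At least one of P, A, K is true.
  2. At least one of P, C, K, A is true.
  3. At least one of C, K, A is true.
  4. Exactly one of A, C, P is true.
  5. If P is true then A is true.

K=T; C=T; P=F; A=F

  (1) {P, A, K}: 1 true — at least one ✓
  (2) {P, C, K, A}: 2 true — at least one ✓
  (3) {C, K, A}: 2 true — at least one ✓
  (4) {A, C, P}: 1 true — exactly one ✓
  (5) P=F ⇒ A: vacuous ✓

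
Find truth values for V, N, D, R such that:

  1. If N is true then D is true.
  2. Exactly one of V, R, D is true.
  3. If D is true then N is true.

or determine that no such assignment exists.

V = True, N = False, D = False, R = False

  (1) N=F ⇒ D: vacuous ✓
  (2) {V, R, D}: 1 true — exactly one ✓
  (3) D=F ⇒ N: vacuous ✓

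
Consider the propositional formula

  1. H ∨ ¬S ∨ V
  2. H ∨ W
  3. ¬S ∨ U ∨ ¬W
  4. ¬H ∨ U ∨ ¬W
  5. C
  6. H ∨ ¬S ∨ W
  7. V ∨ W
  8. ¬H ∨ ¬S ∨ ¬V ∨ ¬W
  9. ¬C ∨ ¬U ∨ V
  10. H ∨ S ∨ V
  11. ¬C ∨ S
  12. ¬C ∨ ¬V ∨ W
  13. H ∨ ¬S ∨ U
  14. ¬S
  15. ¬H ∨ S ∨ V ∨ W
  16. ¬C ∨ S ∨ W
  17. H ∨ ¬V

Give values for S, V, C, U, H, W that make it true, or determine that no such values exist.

Unsatisfiable — no assignment works.

Case S = True:
  Clause (¬S) is falsified — contradiction.
Case S = False:
  (C) forces C = True.
  Clause (¬C ∨ S) is falsified — contradiction.
Both cases fail, so the formula is unsatisfiable.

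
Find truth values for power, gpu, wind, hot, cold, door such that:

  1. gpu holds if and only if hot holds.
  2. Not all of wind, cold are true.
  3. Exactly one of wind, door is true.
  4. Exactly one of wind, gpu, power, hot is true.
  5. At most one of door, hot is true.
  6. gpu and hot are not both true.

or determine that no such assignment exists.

power: False, gpu: False, wind: True, hot: False, cold: False, door: False

  (1) gpu=F, hot=F — same ✓
  (2) {wind, cold}: 1/2 true — not all ✓
  (3) {wind, door}: 1 true — exactly one ✓
  (4) {wind, gpu, power, hot}: 1 true — exactly one ✓
  (5) {door, hot}: 0 true — at most one ✓
  (6) gpu=F, hot=F — not both ✓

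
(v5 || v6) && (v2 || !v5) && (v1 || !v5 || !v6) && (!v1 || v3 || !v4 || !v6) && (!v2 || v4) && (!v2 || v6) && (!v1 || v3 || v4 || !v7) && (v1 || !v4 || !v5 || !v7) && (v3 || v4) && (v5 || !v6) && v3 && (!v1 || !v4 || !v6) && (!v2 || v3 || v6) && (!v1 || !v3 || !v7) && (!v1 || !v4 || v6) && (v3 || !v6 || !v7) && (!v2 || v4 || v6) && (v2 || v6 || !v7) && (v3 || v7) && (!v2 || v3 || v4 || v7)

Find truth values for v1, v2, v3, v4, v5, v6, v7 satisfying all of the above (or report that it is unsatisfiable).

Unsatisfiable — no assignment works.

Case v5 = True:
  (v2 || !v5) forces v2 = True.
  (!v2 || v4) forces v4 = True.
  (!v2 || v6) forces v6 = True.
  (v1 || !v5 || !v6) forces v1 = True.
  Clause (!v1 || !v4 || !v6) is falsified — contradiction.
Case v5 = False:
  (v5 || v6) forces v6 = True.
  Clause (v5 || !v6) is falsified — contradiction.
Both cases fail, so the formula is unsatisfiable.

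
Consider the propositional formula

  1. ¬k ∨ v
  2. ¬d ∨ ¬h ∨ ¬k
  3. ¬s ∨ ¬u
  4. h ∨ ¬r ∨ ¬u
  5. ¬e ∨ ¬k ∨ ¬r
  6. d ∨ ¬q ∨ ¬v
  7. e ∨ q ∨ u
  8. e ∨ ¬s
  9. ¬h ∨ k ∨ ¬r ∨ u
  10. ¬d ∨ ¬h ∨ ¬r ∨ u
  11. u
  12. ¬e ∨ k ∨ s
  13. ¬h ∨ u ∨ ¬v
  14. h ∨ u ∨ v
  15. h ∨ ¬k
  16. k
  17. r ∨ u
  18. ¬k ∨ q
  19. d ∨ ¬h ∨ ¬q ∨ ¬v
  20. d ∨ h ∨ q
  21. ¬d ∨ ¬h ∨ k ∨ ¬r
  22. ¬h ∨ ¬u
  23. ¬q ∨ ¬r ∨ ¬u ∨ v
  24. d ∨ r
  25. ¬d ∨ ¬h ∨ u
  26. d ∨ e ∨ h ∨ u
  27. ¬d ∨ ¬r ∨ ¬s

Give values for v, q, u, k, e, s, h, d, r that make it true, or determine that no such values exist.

Case u = True:
  (¬s ∨ ¬u) forces s = False.
  (k) forces k = True.
  (¬k ∨ v) forces v = True.
  (h ∨ ¬k) forces h = True.
  Clause (¬h ∨ ¬u) is falsified — contradiction.
Case u = False:
  Clause (u) is falsified — contradiction.
Both cases fail, so the formula is unsatisfiable.

UNSATISFIABLE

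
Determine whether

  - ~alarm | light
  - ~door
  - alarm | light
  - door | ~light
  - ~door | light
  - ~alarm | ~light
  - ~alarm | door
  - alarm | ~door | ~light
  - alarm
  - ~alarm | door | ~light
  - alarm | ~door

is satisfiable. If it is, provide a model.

Case alarm = True:
  (~alarm | light) forces light = True.
  Clause (~alarm | ~light) is falsified — contradiction.
Case alarm = False:
  Clause (alarm) is falsified — contradiction.
Both cases fail, so the formula is unsatisfiable.

Unsatisfiable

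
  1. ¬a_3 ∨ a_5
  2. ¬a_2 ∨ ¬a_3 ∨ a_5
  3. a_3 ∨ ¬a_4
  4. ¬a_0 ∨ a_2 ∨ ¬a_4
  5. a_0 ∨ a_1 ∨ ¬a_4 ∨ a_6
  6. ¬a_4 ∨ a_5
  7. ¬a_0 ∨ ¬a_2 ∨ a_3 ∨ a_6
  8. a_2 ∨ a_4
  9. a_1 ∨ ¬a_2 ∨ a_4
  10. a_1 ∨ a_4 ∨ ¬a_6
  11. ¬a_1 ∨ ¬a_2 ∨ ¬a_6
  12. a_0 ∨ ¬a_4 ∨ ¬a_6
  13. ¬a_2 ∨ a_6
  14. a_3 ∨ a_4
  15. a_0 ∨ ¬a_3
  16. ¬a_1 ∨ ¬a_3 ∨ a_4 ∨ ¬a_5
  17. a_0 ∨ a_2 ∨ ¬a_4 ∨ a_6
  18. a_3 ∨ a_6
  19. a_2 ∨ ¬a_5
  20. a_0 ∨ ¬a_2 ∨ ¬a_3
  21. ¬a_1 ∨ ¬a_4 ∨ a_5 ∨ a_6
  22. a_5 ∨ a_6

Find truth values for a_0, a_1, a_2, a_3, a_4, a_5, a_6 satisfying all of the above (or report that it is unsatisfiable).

a_0=T, a_1=F, a_2=T, a_3=T, a_4=T, a_5=T, a_6=T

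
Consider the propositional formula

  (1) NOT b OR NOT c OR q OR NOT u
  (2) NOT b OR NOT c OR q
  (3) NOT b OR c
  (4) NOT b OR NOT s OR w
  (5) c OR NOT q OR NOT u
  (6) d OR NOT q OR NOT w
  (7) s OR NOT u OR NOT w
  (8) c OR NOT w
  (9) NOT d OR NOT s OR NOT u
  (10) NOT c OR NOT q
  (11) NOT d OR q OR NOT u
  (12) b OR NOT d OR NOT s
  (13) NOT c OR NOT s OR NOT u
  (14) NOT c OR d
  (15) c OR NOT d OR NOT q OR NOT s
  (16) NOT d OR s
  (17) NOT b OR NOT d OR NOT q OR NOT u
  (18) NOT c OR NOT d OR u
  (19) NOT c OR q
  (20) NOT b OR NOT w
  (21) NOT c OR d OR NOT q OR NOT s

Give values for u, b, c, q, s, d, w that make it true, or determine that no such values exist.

Set u = False.
Try b = True:
  (NOT b OR c) forces c = True.
  (NOT b OR NOT c OR q) forces q = True.
  clause (NOT c OR NOT q) is falsified — backtrack.
So b = False.
Try c = True:
  (NOT c OR NOT q) forces q = False.
  clause (NOT c OR q) is falsified — backtrack.
So c = False.
  then (c OR NOT w) forces w = False.
Set q = False.
Set s = True.
  then (b OR NOT d OR NOT s) forces d = False.
All clauses satisfied.

u = False, b = False, c = False, q = False, s = True, d = False, w = False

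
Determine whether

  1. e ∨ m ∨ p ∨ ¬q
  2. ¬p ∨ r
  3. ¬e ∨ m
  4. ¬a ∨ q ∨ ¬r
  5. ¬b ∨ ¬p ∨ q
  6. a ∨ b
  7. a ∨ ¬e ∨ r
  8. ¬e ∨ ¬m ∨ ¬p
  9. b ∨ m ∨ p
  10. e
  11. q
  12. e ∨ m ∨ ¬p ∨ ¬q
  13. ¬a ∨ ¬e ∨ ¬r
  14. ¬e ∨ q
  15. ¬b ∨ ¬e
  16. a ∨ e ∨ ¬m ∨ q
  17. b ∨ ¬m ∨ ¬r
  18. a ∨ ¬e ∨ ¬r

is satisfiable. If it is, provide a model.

Unit clause (e) forces e = True.
Unit clause (q) forces q = True.
In (¬b ∨ ¬e) only ¬b is left, so b = False.
In (¬e ∨ m) only m is left, so m = True.
In (a ∨ b) only a is left, so a = True.
In (¬e ∨ ¬m ∨ ¬p) only ¬p is left, so p = False.
In (¬a ∨ ¬e ∨ ¬r) only ¬r is left, so r = False.
All clauses satisfied.

q = True; m = True; e = True; r = False; p = False; a = True; b = False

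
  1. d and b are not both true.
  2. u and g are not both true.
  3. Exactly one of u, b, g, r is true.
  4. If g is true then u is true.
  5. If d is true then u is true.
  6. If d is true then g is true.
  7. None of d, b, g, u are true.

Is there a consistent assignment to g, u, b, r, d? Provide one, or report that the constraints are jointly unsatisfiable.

g: False; u: False; b: False; r: True; d: False

  (1) d=F, b=F — not both ✓
  (2) u=F, g=F — not both ✓
  (3) {u, b, g, r}: 1 true — exactly one ✓
  (4) g=F ⇒ u: vacuous ✓
  (5) d=F ⇒ u: vacuous ✓
  (6) d=F ⇒ g: vacuous ✓
  (7) {d, b, g, u}: 0 true — none ✓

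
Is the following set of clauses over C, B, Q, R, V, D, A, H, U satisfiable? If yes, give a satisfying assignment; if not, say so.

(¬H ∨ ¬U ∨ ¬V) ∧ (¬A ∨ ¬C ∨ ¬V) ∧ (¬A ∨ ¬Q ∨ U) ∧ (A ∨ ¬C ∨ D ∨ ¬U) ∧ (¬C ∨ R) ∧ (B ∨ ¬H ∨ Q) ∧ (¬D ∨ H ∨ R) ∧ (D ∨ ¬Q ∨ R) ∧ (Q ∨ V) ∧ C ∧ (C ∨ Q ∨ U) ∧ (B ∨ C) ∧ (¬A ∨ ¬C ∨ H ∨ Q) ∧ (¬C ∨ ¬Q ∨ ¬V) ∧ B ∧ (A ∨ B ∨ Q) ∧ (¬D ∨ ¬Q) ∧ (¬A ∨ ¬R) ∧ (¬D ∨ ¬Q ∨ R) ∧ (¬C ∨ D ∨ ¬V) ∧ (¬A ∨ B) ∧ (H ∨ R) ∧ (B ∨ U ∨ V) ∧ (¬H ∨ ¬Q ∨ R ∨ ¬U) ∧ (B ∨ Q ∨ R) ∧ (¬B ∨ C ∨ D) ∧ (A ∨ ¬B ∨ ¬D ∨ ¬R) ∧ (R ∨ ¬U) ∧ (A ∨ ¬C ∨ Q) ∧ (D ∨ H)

Unit clause (C) forces C = True.
Unit clause (B) forces B = True.
In (¬C ∨ R) only R is left, so R = True.
In (¬A ∨ ¬R) only ¬A is left, so A = False.
In (A ∨ ¬B ∨ ¬D ∨ ¬R) only ¬D is left, so D = False.
In (A ∨ ¬C ∨ Q) only Q is left, so Q = True.
In (D ∨ H) only H is left, so H = True.
In (A ∨ ¬C ∨ D ∨ ¬U) only ¬U is left, so U = False.
In (¬C ∨ ¬Q ∨ ¬V) only ¬V is left, so V = False.
All clauses satisfied.

C=T, B=T, Q=T, R=T, V=F, D=F, A=F, H=T, U=F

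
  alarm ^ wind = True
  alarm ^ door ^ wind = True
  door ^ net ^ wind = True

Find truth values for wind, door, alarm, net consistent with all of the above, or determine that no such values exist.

wind=F; door=F; alarm=T; net=T

alarm ^ wind = T ^ F = True ✓
alarm ^ door ^ wind = T ^ F ^ F = True ✓
door ^ net ^ wind = F ^ T ^ F = True ✓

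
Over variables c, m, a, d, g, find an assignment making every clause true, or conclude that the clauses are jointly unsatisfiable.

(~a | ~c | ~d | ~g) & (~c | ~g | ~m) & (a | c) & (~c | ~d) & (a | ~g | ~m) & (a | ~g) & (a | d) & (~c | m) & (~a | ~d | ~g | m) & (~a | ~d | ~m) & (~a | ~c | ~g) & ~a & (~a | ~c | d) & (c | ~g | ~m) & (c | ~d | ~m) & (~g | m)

The formula is unsatisfiable.

Case a = True:
  Clause (~a) is falsified — contradiction.
Case a = False:
  (a | c) forces c = True.
  (~c | ~d) forces d = False.
  Clause (a | d) is falsified — contradiction.
Both cases fail, so the formula is unsatisfiable.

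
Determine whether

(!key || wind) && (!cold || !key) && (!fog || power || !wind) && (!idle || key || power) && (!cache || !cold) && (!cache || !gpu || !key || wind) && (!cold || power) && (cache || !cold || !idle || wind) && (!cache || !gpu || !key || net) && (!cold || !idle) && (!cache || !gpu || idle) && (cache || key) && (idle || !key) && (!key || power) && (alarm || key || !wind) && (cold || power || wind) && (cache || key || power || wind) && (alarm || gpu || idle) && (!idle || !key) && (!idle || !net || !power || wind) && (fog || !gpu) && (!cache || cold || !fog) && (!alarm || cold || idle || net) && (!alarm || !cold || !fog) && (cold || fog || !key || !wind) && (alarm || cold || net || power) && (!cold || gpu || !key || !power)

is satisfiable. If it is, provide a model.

power=T, cold=F, gpu=F, net=T, cache=T, wind=T, idle=T, key=F, fog=F, alarm=T

Set power = True.
Try cold = True:
  (!cold || !key) forces key = False.
  (!cache || !cold) forces cache = False.
  clause (cache || key) is falsified — backtrack.
So cold = False.
Set gpu = False.
Set net = True.
Try cache = False:
  (cache || key) forces key = True.
  (!key || wind) forces wind = True.
  (idle || !key) forces idle = True.
  clause (!idle || !key) is falsified — backtrack.
So cache = True.
  then (!cache || cold || !fog) forces fog = False.
Set wind = True.
  then (cold || fog || !key || !wind) forces key = False.
  then (alarm || key || !wind) forces alarm = True.
Set idle = True.
All clauses satisfied.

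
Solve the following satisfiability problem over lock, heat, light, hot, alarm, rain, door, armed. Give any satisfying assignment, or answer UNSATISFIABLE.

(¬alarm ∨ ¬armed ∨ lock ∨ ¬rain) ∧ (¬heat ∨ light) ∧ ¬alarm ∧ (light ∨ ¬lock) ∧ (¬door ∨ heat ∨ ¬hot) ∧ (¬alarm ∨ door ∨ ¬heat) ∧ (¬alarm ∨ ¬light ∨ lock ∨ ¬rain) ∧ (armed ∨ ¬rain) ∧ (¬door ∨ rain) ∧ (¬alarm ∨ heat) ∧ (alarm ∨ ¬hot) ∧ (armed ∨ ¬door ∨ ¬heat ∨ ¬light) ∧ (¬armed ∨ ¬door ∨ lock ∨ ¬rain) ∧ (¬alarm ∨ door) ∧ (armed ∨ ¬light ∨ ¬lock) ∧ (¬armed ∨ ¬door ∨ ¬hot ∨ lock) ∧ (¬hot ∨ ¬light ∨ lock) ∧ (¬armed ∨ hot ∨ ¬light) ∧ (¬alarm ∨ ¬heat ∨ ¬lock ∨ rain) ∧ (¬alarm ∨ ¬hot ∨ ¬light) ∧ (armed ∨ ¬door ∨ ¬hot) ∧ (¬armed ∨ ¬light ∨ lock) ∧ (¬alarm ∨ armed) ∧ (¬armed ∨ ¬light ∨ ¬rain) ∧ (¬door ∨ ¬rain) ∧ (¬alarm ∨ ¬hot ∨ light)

Unit clause (¬alarm) forces alarm = False.
In (alarm ∨ ¬hot) only ¬hot is left, so hot = False.
Try lock = True:
  (light ∨ ¬lock) forces light = True.
  (armed ∨ ¬light ∨ ¬lock) forces armed = True.
  clause (¬armed ∨ hot ∨ ¬light) is falsified — backtrack.
So lock = False.
Set heat = False.
Set light = False.
Set rain = True.
  then (armed ∨ ¬rain) forces armed = True.
  then (¬armed ∨ ¬door ∨ lock ∨ ¬rain) forces door = False.
All clauses satisfied.

lock: False, heat: False, light: False, hot: False, alarm: False, rain: True, door: False, armed: True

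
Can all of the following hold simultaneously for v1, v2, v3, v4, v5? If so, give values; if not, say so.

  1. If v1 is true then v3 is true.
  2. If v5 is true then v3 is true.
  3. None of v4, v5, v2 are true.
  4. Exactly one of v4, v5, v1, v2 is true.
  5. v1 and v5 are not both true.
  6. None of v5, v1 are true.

Unsatisfiable — no assignment works.

Case v1 = True:
  Constraint (6) is violated (v1=T) — contradiction.
Case v1 = False:
  (3) forces v4 = False.
  (3) forces v5 = False.
  (3) forces v2 = False.
  Constraint (4) is violated (v4=F, v5=F, v1=F, v2=F) — contradiction.
Both cases fail — unsatisfiable.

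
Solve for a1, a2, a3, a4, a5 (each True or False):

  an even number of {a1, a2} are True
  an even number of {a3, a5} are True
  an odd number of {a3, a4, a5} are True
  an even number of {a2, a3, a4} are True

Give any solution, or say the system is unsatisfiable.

a1: True, a2: True, a3: False, a4: True, a5: False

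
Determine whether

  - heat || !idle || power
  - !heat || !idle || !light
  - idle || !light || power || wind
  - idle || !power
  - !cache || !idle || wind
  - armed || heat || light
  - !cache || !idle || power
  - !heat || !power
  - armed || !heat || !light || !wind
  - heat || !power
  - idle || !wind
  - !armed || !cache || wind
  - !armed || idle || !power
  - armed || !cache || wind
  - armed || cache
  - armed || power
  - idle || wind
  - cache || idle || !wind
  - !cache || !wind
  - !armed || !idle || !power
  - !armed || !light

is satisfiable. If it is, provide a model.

Try light = True:
  (!armed || !light) forces armed = False.
  (armed || cache) forces cache = True.
  (armed || !cache || wind) forces wind = True.
  clause (!cache || !wind) is falsified — backtrack.
So light = False.
Set idle = True.
Try power = True:
  (!heat || !power) forces heat = False.
  clause (heat || !power) is falsified — backtrack.
So power = False.
  then (heat || !idle || power) forces heat = True.
  then (!cache || !idle || power) forces cache = False.
  then (armed || cache) forces armed = True.
Set wind = True.
All clauses satisfied.

light = False, idle = True, power = False, cache = False, heat = True, wind = True, armed = True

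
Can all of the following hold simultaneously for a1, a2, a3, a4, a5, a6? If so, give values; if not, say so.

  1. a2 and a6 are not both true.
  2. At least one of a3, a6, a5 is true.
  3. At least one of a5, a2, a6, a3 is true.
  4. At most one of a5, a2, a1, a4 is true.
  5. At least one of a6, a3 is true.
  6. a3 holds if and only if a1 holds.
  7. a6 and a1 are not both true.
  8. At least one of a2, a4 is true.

a1 = False; a2 = False; a3 = False; a4 = True; a5 = False; a6 = True

  (1) a2=F, a6=T — not both ✓
  (2) {a3, a6, a5}: 1 true — at least one ✓
  (3) {a5, a2, a6, a3}: 1 true — at least one ✓
  (4) {a5, a2, a1, a4}: 1 true — at most one ✓
  (5) {a6, a3}: 1 true — at least one ✓
  (6) a3=F, a1=F — same ✓
  (7) a6=T, a1=F — not both ✓
  (8) {a2, a4}: 1 true — at least one ✓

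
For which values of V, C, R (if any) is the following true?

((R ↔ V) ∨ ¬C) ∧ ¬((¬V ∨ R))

V = True; C = False; R = False

  (R ↔ V) ∨ ¬C = True
    R ↔ V = False
    ¬C = True
  ¬((¬V ∨ R)) = True
    ¬V ∨ R = False
      ¬V = False
Both conjuncts True, so the formula holds.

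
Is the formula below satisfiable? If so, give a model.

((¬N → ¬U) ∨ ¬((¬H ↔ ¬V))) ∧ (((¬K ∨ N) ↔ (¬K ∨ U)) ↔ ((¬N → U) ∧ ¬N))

U = True; V = False; N = False; H = True; K = False

  (¬N → ¬U) ∨ ¬((¬H ↔ ¬V)) = True
    ¬N → ¬U = False
      ¬N = True
      ¬U = False
    ¬((¬H ↔ ¬V)) = True
      ¬H ↔ ¬V = False
        ¬H = False
        ¬V = True
  ((¬K ∨ N) ↔ (¬K ∨ U)) ↔ ((¬N → U) ∧ ¬N) = True
    (¬K ∨ N) ↔ (¬K ∨ U) = True
      ¬K ∨ N = True
        ¬K = True
      ¬K ∨ U = True
        ¬K = True
    (¬N → U) ∧ ¬N = True
      ¬N → U = True
        ¬N = True
      ¬N = True
Both conjuncts True, so the formula holds.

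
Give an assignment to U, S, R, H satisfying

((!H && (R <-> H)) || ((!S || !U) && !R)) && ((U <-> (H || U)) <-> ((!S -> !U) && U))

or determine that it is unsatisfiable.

U = False, S = True, R = False, H = True

  (!H && (R <-> H)) || ((!S || !U) && !R) = True
    !H && (R <-> H) = False
      !H = False
      R <-> H = False
    (!S || !U) && !R = True
      !S || !U = True
        !S = False
        !U = True
      !R = True
  (U <-> (H || U)) <-> ((!S -> !U) && U) = True
    U <-> (H || U) = False
      H || U = True
    (!S -> !U) && U = False
      !S -> !U = True
        !S = False
        !U = True
Both conjuncts True, so the formula holds.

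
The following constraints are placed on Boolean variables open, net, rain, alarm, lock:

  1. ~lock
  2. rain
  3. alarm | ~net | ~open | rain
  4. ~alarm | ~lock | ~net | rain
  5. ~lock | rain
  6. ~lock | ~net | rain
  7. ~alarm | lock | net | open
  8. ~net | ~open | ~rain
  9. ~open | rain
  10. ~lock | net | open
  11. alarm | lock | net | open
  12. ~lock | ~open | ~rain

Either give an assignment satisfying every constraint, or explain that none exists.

Unit clause (~lock) forces lock = False.
Unit clause (rain) forces rain = True.
Set open = True.
  then (~net | ~open | ~rain) forces net = False.
Set alarm = False.
All clauses satisfied.

open = True; net = False; rain = True; alarm = False; lock = False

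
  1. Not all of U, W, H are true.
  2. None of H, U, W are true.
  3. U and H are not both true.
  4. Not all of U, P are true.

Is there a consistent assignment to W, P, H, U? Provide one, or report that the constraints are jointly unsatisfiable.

W: False, P: False, H: False, U: False

  (1) {U, W, H}: 0/3 true — not all ✓
  (2) {H, U, W}: 0 true — none ✓
  (3) U=F, H=F — not both ✓
  (4) {U, P}: 0/2 true — not all ✓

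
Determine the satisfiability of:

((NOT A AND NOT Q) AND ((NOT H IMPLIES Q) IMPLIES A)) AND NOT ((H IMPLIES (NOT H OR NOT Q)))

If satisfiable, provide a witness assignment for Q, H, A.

Case Q = True: the conjunct NOT Q is False.
Case Q = False: the conjunct NOT ((H IMPLIES (NOT H OR NOT Q))) becomes NOT ((H IMPLIES True)) = False.
Both cases fail — unsatisfiable.

Unsatisfiable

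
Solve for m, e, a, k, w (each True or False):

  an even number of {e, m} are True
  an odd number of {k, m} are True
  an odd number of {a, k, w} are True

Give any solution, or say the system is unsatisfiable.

m: False, e: False, a: True, k: True, w: True

{e, m}: 0 true → even ✓
{k, m}: 1 true → odd ✓
{a, k, w}: 3 true → odd ✓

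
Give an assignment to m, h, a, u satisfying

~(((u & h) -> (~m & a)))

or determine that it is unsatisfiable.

m = False; h = True; a = False; u = True

  ~(((u & h) -> (~m & a))) = True
    (u & h) -> (~m & a) = False
      u & h = True
      ~m & a = False
        ~m = True
The formula evaluates to True.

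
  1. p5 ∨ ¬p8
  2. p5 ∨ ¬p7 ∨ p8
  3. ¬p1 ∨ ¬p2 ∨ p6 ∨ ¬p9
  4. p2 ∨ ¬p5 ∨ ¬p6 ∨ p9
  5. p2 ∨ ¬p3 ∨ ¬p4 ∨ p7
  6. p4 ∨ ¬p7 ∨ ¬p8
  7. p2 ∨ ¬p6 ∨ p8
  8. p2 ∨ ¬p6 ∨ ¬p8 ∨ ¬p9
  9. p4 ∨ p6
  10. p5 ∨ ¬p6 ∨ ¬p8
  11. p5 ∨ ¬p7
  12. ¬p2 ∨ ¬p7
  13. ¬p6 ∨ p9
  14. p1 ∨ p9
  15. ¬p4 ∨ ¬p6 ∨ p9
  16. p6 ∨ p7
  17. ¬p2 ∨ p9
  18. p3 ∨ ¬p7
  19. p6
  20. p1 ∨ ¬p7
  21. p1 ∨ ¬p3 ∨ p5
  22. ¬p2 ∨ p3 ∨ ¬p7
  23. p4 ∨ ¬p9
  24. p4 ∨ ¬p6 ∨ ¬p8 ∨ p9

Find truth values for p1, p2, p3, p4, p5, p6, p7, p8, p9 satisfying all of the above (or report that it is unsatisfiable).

Unit clause (p6) forces p6 = True.
In (¬p6 ∨ p9) only p9 is left, so p9 = True.
In (p4 ∨ ¬p9) only p4 is left, so p4 = True.
Set p1 = True.
Try p2 = False:
  (p2 ∨ ¬p6 ∨ p8) forces p8 = True.
  clause (p2 ∨ ¬p6 ∨ ¬p8 ∨ ¬p9) is falsified — backtrack.
So p2 = True.
  then (¬p2 ∨ ¬p7) forces p7 = False.
Set p3 = True.
Set p5 = True.
Set p8 = True.
All clauses satisfied.

p1: True; p2: True; p3: True; p4: True; p5: True; p6: True; p7: False; p8: True; p9: True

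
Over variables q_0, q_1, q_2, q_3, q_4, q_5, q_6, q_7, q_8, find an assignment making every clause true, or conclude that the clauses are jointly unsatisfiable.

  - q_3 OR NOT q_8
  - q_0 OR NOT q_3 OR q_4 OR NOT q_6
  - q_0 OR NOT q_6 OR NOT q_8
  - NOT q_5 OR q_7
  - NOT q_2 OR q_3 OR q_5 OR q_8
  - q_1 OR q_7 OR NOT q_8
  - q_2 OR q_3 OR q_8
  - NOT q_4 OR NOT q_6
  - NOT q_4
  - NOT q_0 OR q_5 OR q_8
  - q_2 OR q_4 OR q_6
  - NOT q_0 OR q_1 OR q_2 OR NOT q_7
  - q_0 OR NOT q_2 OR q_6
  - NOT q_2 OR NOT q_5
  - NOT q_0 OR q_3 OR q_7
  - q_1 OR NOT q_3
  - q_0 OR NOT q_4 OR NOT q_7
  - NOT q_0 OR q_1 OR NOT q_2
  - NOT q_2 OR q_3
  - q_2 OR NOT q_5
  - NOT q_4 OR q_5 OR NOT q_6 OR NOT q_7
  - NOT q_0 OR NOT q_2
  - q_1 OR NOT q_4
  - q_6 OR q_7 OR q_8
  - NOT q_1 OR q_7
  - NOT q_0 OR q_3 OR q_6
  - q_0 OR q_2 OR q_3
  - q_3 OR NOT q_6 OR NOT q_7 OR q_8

Unit clause (NOT q_4) forces q_4 = False.
Set q_0 = True.
  then (NOT q_0 OR NOT q_2) forces q_2 = False.
  then (q_2 OR q_4 OR q_6) forces q_6 = True.
  then (q_2 OR NOT q_5) forces q_5 = False.
  then (NOT q_0 OR q_5 OR q_8) forces q_8 = True.
  then (q_3 OR NOT q_8) forces q_3 = True.
  then (q_1 OR NOT q_3) forces q_1 = True.
  then (NOT q_1 OR q_7) forces q_7 = True.
All clauses satisfied.

q_0 = True, q_1 = True, q_2 = False, q_3 = True, q_4 = False, q_5 = False, q_6 = True, q_7 = True, q_8 = True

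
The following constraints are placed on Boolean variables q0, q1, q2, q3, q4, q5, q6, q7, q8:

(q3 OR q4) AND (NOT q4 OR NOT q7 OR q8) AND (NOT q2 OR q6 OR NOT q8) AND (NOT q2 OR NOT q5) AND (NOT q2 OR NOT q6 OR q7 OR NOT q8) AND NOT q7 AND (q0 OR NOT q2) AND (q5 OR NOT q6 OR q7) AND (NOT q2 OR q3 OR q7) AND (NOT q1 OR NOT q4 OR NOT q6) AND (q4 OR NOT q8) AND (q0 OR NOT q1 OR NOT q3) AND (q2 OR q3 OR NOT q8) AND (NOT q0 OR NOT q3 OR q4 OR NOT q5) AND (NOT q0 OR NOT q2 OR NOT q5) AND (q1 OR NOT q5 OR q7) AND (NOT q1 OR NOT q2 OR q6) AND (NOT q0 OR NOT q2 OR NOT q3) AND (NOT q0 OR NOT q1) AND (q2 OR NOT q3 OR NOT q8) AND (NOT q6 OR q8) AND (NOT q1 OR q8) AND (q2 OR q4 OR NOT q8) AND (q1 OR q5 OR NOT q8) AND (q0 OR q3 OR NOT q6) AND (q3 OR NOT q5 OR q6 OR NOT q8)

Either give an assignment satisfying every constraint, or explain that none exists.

q0 = True; q1 = False; q2 = False; q3 = True; q4 = False; q5 = False; q6 = False; q7 = False; q8 = False

Unit clause (NOT q7) forces q7 = False.
Set q0 = True.
  then (NOT q0 OR NOT q1) forces q1 = False.
  then (q1 OR NOT q5 OR q7) forces q5 = False.
  then (q1 OR q5 OR NOT q8) forces q8 = False.
  then (q5 OR NOT q6 OR q7) forces q6 = False.
Try q2 = True:
  (NOT q2 OR q3 OR q7) forces q3 = True.
  clause (NOT q0 OR NOT q2 OR NOT q3) is falsified — backtrack.
So q2 = False.
Set q3 = True.
Set q4 = False.
All clauses satisfied.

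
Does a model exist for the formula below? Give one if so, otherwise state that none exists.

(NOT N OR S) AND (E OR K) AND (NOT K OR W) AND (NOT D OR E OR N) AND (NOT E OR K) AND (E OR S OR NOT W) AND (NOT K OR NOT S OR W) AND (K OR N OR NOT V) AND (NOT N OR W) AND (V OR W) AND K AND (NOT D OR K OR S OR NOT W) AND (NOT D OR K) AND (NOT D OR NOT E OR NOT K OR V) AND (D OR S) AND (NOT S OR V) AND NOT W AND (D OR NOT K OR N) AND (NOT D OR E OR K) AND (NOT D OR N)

UNSATISFIABLE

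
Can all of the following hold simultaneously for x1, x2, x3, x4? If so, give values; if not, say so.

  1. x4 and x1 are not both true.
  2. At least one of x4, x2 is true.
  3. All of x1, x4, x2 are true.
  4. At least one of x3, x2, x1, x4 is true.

UNSATISFIABLE

Case x1 = True:
  (1) with x1=T forces x4 = False.
  Constraint (3) is violated (x4=F) — contradiction.
Case x1 = False:
  Constraint (3) is violated (x1=F) — contradiction.
Both cases fail — unsatisfiable.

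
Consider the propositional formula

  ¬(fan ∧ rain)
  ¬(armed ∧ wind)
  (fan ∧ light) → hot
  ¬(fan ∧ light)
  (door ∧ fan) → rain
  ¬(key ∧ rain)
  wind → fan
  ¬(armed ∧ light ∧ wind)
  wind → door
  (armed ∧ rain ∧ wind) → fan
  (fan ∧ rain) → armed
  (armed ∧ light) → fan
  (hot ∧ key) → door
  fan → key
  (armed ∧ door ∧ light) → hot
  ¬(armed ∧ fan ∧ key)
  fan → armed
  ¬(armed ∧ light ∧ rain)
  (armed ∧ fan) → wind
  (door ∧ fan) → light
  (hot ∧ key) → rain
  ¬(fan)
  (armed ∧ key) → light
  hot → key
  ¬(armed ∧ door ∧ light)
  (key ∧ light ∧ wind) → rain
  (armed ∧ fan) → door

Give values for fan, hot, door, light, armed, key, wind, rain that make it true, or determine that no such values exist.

Unit clause (¬fan) forces fan = False.
In (fan ∨ ¬wind) only ¬wind is left, so wind = False.
Set hot = False.
Set door = True.
Set light = True.
  then (¬armed ∨ ¬door ∨ hot ∨ ¬light) forces armed = False.
Set key = False.
Set rain = False.
All clauses satisfied.

fan = False, hot = False, door = True, light = True, armed = False, key = False, wind = False, rain = False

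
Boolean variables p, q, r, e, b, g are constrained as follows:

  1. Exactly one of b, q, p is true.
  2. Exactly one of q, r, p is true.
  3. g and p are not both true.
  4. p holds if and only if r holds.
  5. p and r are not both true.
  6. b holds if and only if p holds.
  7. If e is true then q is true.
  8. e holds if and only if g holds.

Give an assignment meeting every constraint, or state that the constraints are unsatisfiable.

p = False, q = True, r = False, e = False, b = False, g = False

  (1) {b, q, p}: 1 true — exactly one ✓
  (2) {q, r, p}: 1 true — exactly one ✓
  (3) g=F, p=F — not both ✓
  (4) p=F, r=F — same ✓
  (5) p=F, r=F — not both ✓
  (6) b=F, p=F — same ✓
  (7) e=F ⇒ q: vacuous ✓
  (8) e=F, g=F — same ✓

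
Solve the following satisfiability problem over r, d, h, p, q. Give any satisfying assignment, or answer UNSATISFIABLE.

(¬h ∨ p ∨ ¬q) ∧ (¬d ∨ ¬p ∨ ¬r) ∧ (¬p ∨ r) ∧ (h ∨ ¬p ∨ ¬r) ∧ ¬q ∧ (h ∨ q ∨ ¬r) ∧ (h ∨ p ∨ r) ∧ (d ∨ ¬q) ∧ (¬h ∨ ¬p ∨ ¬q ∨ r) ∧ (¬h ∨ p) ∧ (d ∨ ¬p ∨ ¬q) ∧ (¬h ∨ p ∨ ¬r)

r = True; d = False; h = True; p = True; q = False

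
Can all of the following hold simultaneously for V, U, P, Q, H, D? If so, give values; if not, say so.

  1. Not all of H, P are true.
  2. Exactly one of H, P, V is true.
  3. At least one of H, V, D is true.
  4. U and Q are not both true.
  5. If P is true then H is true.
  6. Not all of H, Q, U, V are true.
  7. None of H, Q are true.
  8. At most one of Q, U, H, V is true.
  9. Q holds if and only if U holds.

V: True, U: False, P: False, Q: False, H: False, D: False

  (1) {H, P}: 0/2 true — not all ✓
  (2) {H, P, V}: 1 true — exactly one ✓
  (3) {H, V, D}: 1 true — at least one ✓
  (4) U=F, Q=F — not both ✓
  (5) P=F ⇒ H: vacuous ✓
  (6) {H, Q, U, V}: 1/4 true — not all ✓
  (7) {H, Q}: 0 true — none ✓
  (8) {Q, U, H, V}: 1 true — at most one ✓
  (9) Q=F, U=F — same ✓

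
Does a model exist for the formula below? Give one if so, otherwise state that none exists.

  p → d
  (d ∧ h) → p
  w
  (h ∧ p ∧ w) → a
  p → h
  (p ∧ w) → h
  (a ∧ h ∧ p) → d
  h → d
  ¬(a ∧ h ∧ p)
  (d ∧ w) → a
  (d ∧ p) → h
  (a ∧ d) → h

Unit clause (w) forces w = True.
Set a = False.
  then (a ∨ ¬d ∨ ¬w) forces d = False.
  then (d ∨ ¬p) forces p = False.
  then (d ∨ ¬h) forces h = False.
All clauses satisfied.

w = True, a = False, d = False, p = False, h = False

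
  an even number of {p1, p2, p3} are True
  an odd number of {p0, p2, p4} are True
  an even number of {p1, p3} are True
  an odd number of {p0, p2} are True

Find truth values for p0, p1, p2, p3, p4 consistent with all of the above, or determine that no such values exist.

p0 = True, p1 = True, p2 = False, p3 = True, p4 = False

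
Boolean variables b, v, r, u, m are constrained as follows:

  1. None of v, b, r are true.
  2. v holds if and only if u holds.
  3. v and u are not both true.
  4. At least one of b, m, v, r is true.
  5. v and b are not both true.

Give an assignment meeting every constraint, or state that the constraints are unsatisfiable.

b = False; v = False; r = False; u = False; m = True

  (1) {v, b, r}: 0 true — none ✓
  (2) v=F, u=F — same ✓
  (3) v=F, u=F — not both ✓
  (4) {b, m, v, r}: 1 true — at least one ✓
  (5) v=F, b=F — not both ✓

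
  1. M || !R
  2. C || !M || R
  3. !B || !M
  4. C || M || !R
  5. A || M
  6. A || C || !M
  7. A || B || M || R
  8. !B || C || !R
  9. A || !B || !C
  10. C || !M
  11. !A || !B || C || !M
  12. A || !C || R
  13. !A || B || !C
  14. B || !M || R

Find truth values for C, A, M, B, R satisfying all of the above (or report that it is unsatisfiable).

Set C = True.
Set A = False.
  then (A || M) forces M = True.
  then (A || !B || !C) forces B = False.
  then (A || !C || R) forces R = True.
All clauses satisfied.

C=T, A=F, M=T, B=F, R=T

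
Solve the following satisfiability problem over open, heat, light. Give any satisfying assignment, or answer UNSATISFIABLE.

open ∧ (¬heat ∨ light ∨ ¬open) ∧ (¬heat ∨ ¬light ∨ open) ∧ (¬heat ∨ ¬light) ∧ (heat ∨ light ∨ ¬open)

open = True, heat = False, light = True

Unit clause (open) forces open = True.
Try heat = True:
  (¬heat ∨ light ∨ ¬open) forces light = True.
  clause (¬heat ∨ ¬light) is falsified — backtrack.
So heat = False.
  then (heat ∨ light ∨ ¬open) forces light = True.
Check each clause:
  (open): open holds.
  (¬heat ∨ light ∨ ¬open): ¬heat holds.
  (¬heat ∨ ¬light ∨ open): ¬heat holds.
  (¬heat ∨ ¬light): ¬heat holds.
  (heat ∨ light ∨ ¬open): light holds.
All clauses satisfied.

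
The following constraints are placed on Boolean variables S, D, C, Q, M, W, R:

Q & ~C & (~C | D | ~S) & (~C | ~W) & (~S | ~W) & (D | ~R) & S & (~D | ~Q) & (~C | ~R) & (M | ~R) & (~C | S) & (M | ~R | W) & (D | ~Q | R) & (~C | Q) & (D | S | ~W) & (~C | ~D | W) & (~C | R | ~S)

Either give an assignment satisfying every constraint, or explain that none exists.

Unsatisfiable — no assignment works.

Case D = True:
  (Q) forces Q = True.
  Clause (~D | ~Q) is falsified — contradiction.
Case D = False:
  (Q) forces Q = True.
  (~C) forces C = False.
  (D | ~R) forces R = False.
  Clause (D | ~Q | R) is falsified — contradiction.
Both cases fail, so the formula is unsatisfiable.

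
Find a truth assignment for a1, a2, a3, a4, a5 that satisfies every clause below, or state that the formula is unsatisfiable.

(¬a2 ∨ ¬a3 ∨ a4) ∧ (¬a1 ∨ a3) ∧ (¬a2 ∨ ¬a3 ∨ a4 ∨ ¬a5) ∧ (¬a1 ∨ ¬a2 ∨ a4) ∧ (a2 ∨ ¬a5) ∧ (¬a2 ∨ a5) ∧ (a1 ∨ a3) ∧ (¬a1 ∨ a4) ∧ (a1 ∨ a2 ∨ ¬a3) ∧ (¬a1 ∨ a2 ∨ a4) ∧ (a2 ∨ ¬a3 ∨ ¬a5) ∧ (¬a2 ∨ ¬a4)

a1 = True, a2 = False, a3 = True, a4 = True, a5 = False

Set a1 = True.
  then (¬a1 ∨ a3) forces a3 = True.
  then (¬a1 ∨ a4) forces a4 = True.
  then (¬a2 ∨ ¬a4) forces a2 = False.
  then (a2 ∨ ¬a5) forces a5 = False.
All clauses satisfied.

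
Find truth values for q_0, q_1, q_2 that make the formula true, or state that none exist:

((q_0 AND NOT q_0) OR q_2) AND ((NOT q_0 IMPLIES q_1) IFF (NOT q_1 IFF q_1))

q_0 = False, q_1 = False, q_2 = True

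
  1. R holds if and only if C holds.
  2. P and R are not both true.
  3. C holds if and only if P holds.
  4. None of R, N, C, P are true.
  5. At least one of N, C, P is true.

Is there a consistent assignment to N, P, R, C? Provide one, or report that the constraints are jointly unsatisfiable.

Unsatisfiable

Case N = True:
  Constraint (4) is violated (N=T) — contradiction.
Case N = False:
  (4) forces R = False.
  (1) with R=F forces C = False.
  (3) with C=F forces P = False.
  Constraint (5) is violated (N=F, C=F, P=F) — contradiction.
Both cases fail — unsatisfiable.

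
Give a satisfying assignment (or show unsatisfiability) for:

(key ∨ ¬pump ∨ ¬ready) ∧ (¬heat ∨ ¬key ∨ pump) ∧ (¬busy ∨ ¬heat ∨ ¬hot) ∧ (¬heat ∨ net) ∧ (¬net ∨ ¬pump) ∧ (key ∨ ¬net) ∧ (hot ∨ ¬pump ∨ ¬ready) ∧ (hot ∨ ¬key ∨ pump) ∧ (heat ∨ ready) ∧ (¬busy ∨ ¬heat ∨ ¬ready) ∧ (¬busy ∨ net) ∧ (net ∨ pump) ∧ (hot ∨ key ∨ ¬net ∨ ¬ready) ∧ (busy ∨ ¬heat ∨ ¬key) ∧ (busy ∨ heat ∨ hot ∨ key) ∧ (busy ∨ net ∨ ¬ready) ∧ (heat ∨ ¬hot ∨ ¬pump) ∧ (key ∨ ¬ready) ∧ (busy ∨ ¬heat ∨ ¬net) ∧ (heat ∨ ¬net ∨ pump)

UNSATISFIABLE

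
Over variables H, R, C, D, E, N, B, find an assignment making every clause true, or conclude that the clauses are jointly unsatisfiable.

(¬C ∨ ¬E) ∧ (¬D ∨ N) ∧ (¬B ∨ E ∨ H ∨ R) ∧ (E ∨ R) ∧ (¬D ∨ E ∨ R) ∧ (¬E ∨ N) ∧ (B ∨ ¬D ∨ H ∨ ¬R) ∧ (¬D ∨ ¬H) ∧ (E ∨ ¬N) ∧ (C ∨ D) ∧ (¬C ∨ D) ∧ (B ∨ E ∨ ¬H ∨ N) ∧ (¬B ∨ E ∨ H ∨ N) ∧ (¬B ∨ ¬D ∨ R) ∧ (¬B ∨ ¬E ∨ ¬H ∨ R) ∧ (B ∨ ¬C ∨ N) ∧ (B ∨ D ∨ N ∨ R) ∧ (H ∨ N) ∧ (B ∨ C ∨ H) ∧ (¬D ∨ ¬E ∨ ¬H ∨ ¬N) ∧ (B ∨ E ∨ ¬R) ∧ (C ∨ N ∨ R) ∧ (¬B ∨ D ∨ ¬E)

H = False, R = True, C = False, D = True, E = True, N = True, B = True

Try H = True:
  (¬D ∨ ¬H) forces D = False.
  (C ∨ D) forces C = True.
  clause (¬C ∨ D) is falsified — backtrack.
So H = False.
  then (H ∨ N) forces N = True.
  then (E ∨ ¬N) forces E = True.
  then (¬C ∨ ¬E) forces C = False.
  then (C ∨ D) forces D = True.
  then (B ∨ C ∨ H) forces B = True.
  then (¬B ∨ ¬D ∨ R) forces R = True.
All clauses satisfied.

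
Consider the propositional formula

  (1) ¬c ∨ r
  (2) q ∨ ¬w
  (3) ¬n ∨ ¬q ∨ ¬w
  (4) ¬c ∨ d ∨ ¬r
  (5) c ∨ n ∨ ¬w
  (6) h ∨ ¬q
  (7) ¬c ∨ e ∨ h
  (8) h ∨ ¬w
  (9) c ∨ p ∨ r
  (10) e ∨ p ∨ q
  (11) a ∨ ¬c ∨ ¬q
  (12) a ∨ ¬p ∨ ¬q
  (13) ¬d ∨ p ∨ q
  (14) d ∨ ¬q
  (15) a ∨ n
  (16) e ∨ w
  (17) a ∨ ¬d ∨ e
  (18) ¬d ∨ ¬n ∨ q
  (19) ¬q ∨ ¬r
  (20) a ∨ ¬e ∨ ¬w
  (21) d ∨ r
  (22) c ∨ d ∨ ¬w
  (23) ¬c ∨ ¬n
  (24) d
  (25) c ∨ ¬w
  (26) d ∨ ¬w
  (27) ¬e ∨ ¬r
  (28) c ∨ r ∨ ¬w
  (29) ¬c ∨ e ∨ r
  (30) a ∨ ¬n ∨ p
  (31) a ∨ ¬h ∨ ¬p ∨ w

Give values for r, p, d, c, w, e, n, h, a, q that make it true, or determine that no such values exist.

r = False, p = True, d = True, c = False, w = False, e = True, n = False, h = True, a = True, q = True

Unit clause (d) forces d = True.
Set r = False.
  then (¬c ∨ r) forces c = False.
  then (c ∨ p ∨ r) forces p = True.
  then (c ∨ ¬w) forces w = False.
  then (e ∨ w) forces e = True.
Set n = False.
  then (a ∨ n) forces a = True.
Set h = True.
Set q = True.
All clauses satisfied.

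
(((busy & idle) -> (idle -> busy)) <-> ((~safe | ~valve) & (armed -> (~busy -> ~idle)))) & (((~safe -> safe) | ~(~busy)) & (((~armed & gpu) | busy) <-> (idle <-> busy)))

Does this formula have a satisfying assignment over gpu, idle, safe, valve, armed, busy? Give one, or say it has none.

gpu=F, idle=T, safe=F, valve=T, armed=F, busy=T

  ((busy & idle) -> (idle -> busy)) <-> ((~safe | ~valve) & (armed -> (~busy -> ~idle))) = True
    (busy & idle) -> (idle -> busy) = True
      busy & idle = True
      idle -> busy = True
    (~safe | ~valve) & (armed -> (~busy -> ~idle)) = True
      ~safe | ~valve = True
        ~safe = True
        ~valve = False
      armed -> (~busy -> ~idle) = True
        ~busy -> ~idle = True
          ~busy = False
          ~idle = False
  ((~safe -> safe) | ~(~busy)) & (((~armed & gpu) | busy) <-> (idle <-> busy)) = True
    (~safe -> safe) | ~(~busy) = True
      ~safe -> safe = False
        ~safe = True
      ~(~busy) = True
        ~busy = False
    ((~armed & gpu) | busy) <-> (idle <-> busy) = True
      (~armed & gpu) | busy = True
        ~armed & gpu = False
          ~armed = True
      idle <-> busy = True
Both conjuncts True, so the formula holds.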